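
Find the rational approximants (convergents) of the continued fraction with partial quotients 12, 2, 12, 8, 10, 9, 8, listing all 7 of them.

Using the convergent recurrence p_i = a_i*p_{i-1} + p_{i-2}, q_i = a_i*q_{i-1} + q_{i-2} with p_{-2}=0, p_{-1}=1, q_{-2}=1, q_{-1}=0:
  i=0: a_0=12, p_0 = 12*1 + 0 = 12, q_0 = 12*0 + 1 = 1.
  i=1: a_1=2, p_1 = 2*12 + 1 = 25, q_1 = 2*1 + 0 = 2.
  i=2: a_2=12, p_2 = 12*25 + 12 = 312, q_2 = 12*2 + 1 = 25.
  i=3: a_3=8, p_3 = 8*312 + 25 = 2521, q_3 = 8*25 + 2 = 202.
  i=4: a_4=10, p_4 = 10*2521 + 312 = 25522, q_4 = 10*202 + 25 = 2045.
  i=5: a_5=9, p_5 = 9*25522 + 2521 = 232219, q_5 = 9*2045 + 202 = 18607.
  i=6: a_6=8, p_6 = 8*232219 + 25522 = 1883274, q_6 = 8*18607 + 2045 = 150901.

12/1, 25/2, 312/25, 2521/202, 25522/2045, 232219/18607, 1883274/150901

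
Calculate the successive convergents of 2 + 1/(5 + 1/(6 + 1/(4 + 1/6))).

Using the convergent recurrence p_i = a_i*p_{i-1} + p_{i-2}, q_i = a_i*q_{i-1} + q_{i-2} with p_{-2}=0, p_{-1}=1, q_{-2}=1, q_{-1}=0:
  i=0: a_0=2, p_0 = 2*1 + 0 = 2, q_0 = 2*0 + 1 = 1.
  i=1: a_1=5, p_1 = 5*2 + 1 = 11, q_1 = 5*1 + 0 = 5.
  i=2: a_2=6, p_2 = 6*11 + 2 = 68, q_2 = 6*5 + 1 = 31.
  i=3: a_3=4, p_3 = 4*68 + 11 = 283, q_3 = 4*31 + 5 = 129.
  i=4: a_4=6, p_4 = 6*283 + 68 = 1766, q_4 = 6*129 + 31 = 805.

2/1, 11/5, 68/31, 283/129, 1766/805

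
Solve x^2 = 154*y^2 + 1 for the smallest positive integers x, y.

First expand sqrt(154) as a continued fraction. With x_i = (sqrt(154) + m_i)/d_i and (m_0, d_0) = (0, 1): a_0 = floor(sqrt(154)) = 12, since 12^2 = 144 <= 154 < 169 = 13^2.
Iterate m_{i+1} = d_i*a_i - m_i, d_{i+1} = (154 - m_{i+1}^2)/d_i, a_{i+1} = floor((a_0 + m_{i+1})/d_{i+1}):
  m_1 = 1*12 - 0 = 12, d_1 = (154 - 12^2)/1 = 10/1 = 10, a_1 = floor((12 + 12)/10) = 2.
  m_2 = 10*2 - 12 = 8, d_2 = (154 - 8^2)/10 = 90/10 = 9, a_2 = floor((12 + 8)/9) = 2.
  m_3 = 9*2 - 8 = 10, d_3 = (154 - 10^2)/9 = 54/9 = 6, a_3 = floor((12 + 10)/6) = 3.
  m_4 = 6*3 - 10 = 8, d_4 = (154 - 8^2)/6 = 90/6 = 15, a_4 = floor((12 + 8)/15) = 1.
  m_5 = 15*1 - 8 = 7, d_5 = (154 - 7^2)/15 = 105/15 = 7, a_5 = floor((12 + 7)/7) = 2.
  m_6 = 7*2 - 7 = 7, d_6 = (154 - 7^2)/7 = 105/7 = 15, a_6 = floor((12 + 7)/15) = 1.
  m_7 = 15*1 - 7 = 8, d_7 = (154 - 8^2)/15 = 90/15 = 6, a_7 = floor((12 + 8)/6) = 3.
  m_8 = 6*3 - 8 = 10, d_8 = (154 - 10^2)/6 = 54/6 = 9, a_8 = floor((12 + 10)/9) = 2.
  m_9 = 9*2 - 10 = 8, d_9 = (154 - 8^2)/9 = 90/9 = 10, a_9 = floor((12 + 8)/10) = 2.
  m_10 = 10*2 - 8 = 12, d_10 = (154 - 12^2)/10 = 10/10 = 1, a_10 = floor((12 + 12)/1) = 24.
  m_11 = 1*24 - 12 = 12, d_11 = (154 - 12^2)/1 = 10/1 = 10: (m_11, d_11) = (m_1, d_1) = (12, 10), so from here the quotients repeat a_1, ..., a_10; the period length is 10.
So sqrt(154) = [12; (2, 2, 3, 1, 2, 1, 3, 2, 2, 24)] with period length k = 10.
k is even, so the fundamental solution of x^2 - 154y^2 = 1 is (p_{k-1}, q_{k-1}) = (p_9, q_9); compute convergents through index 9.
Convergents (p_i = a_i*p_{i-1} + p_{i-2}, q_i = a_i*q_{i-1} + q_{i-2} with p_{-2}=0, p_{-1}=1, q_{-2}=1, q_{-1}=0):
  i=0: a_0=12, p_0 = 12*1 + 0 = 12, q_0 = 12*0 + 1 = 1.
  i=1: a_1=2, p_1 = 2*12 + 1 = 25, q_1 = 2*1 + 0 = 2.
  i=2: a_2=2, p_2 = 2*25 + 12 = 62, q_2 = 2*2 + 1 = 5.
  i=3: a_3=3, p_3 = 3*62 + 25 = 211, q_3 = 3*5 + 2 = 17.
  i=4: a_4=1, p_4 = 1*211 + 62 = 273, q_4 = 1*17 + 5 = 22.
  i=5: a_5=2, p_5 = 2*273 + 211 = 757, q_5 = 2*22 + 17 = 61.
  i=6: a_6=1, p_6 = 1*757 + 273 = 1030, q_6 = 1*61 + 22 = 83.
  i=7: a_7=3, p_7 = 3*1030 + 757 = 3847, q_7 = 3*83 + 61 = 310.
  i=8: a_8=2, p_8 = 2*3847 + 1030 = 8724, q_8 = 2*310 + 83 = 703.
  i=9: a_9=2, p_9 = 2*8724 + 3847 = 21295, q_9 = 2*703 + 310 = 1716.
Check: 21295^2 - 154*1716^2 = 453477025 - 453477024 = 1, so (x, y) = (21295, 1716) solves the equation, and by the theorem it is the least positive solution.

(x, y) = (21295, 1716)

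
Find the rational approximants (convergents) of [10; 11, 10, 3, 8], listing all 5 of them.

Using the convergent recurrence p_i = a_i*p_{i-1} + p_{i-2}, q_i = a_i*q_{i-1} + q_{i-2} with p_{-2}=0, p_{-1}=1, q_{-2}=1, q_{-1}=0:
  i=0: a_0=10, p_0 = 10*1 + 0 = 10, q_0 = 10*0 + 1 = 1.
  i=1: a_1=11, p_1 = 11*10 + 1 = 111, q_1 = 11*1 + 0 = 11.
  i=2: a_2=10, p_2 = 10*111 + 10 = 1120, q_2 = 10*11 + 1 = 111.
  i=3: a_3=3, p_3 = 3*1120 + 111 = 3471, q_3 = 3*111 + 11 = 344.
  i=4: a_4=8, p_4 = 8*3471 + 1120 = 28888, q_4 = 8*344 + 111 = 2863.

10/1, 111/11, 1120/111, 3471/344, 28888/2863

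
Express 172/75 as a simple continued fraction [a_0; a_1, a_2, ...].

Run the Euclidean algorithm on 172 and 75; the successive quotients are the partial quotients a_0, a_1, ... (each step inverts the fractional part left over by the previous one):
  172 = 2*75 + 22, so a_0 = 2.
  75 = 3*22 + 9, so a_1 = 3.
  22 = 2*9 + 4, so a_2 = 2.
  9 = 2*4 + 1, so a_3 = 2.
  4 = 4*1 + 0, so a_4 = 4.
The remainder reaches 0 after 5 divisions, so the expansion has 5 partial quotients, read off in order.

[2; 3, 2, 2, 4]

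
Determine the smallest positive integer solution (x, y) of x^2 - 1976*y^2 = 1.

(x, y) = (73035, 1643)

First expand sqrt(1976) as a continued fraction. With x_i = (sqrt(1976) + m_i)/d_i and (m_0, d_0) = (0, 1): a_0 = floor(sqrt(1976)) = 44, since 44^2 = 1936 <= 1976 < 2025 = 45^2.
Iterate m_{i+1} = d_i*a_i - m_i, d_{i+1} = (1976 - m_{i+1}^2)/d_i, a_{i+1} = floor((a_0 + m_{i+1})/d_{i+1}):
  m_1 = 1*44 - 0 = 44, d_1 = (1976 - 44^2)/1 = 40/1 = 40, a_1 = floor((44 + 44)/40) = 2.
  m_2 = 40*2 - 44 = 36, d_2 = (1976 - 36^2)/40 = 680/40 = 17, a_2 = floor((44 + 36)/17) = 4.
  m_3 = 17*4 - 36 = 32, d_3 = (1976 - 32^2)/17 = 952/17 = 56, a_3 = floor((44 + 32)/56) = 1.
  m_4 = 56*1 - 32 = 24, d_4 = (1976 - 24^2)/56 = 1400/56 = 25, a_4 = floor((44 + 24)/25) = 2.
  m_5 = 25*2 - 24 = 26, d_5 = (1976 - 26^2)/25 = 1300/25 = 52, a_5 = floor((44 + 26)/52) = 1.
  m_6 = 52*1 - 26 = 26, d_6 = (1976 - 26^2)/52 = 1300/52 = 25, a_6 = floor((44 + 26)/25) = 2.
  m_7 = 25*2 - 26 = 24, d_7 = (1976 - 24^2)/25 = 1400/25 = 56, a_7 = floor((44 + 24)/56) = 1.
  m_8 = 56*1 - 24 = 32, d_8 = (1976 - 32^2)/56 = 952/56 = 17, a_8 = floor((44 + 32)/17) = 4.
  m_9 = 17*4 - 32 = 36, d_9 = (1976 - 36^2)/17 = 680/17 = 40, a_9 = floor((44 + 36)/40) = 2.
  m_10 = 40*2 - 36 = 44, d_10 = (1976 - 44^2)/40 = 40/40 = 1, a_10 = floor((44 + 44)/1) = 88.
  m_11 = 1*88 - 44 = 44, d_11 = (1976 - 44^2)/1 = 40/1 = 40: (m_11, d_11) = (m_1, d_1) = (44, 40), so from here the quotients repeat a_1, ..., a_10; the period length is 10.
So sqrt(1976) = [44; (2, 4, 1, 2, 1, 2, 1, 4, 2, 88)] with period length k = 10.
k is even, so the fundamental solution of x^2 - 1976y^2 = 1 is (p_{k-1}, q_{k-1}) = (p_9, q_9); compute convergents through index 9.
Convergents (p_i = a_i*p_{i-1} + p_{i-2}, q_i = a_i*q_{i-1} + q_{i-2} with p_{-2}=0, p_{-1}=1, q_{-2}=1, q_{-1}=0):
  i=0: a_0=44, p_0 = 44*1 + 0 = 44, q_0 = 44*0 + 1 = 1.
  i=1: a_1=2, p_1 = 2*44 + 1 = 89, q_1 = 2*1 + 0 = 2.
  i=2: a_2=4, p_2 = 4*89 + 44 = 400, q_2 = 4*2 + 1 = 9.
  i=3: a_3=1, p_3 = 1*400 + 89 = 489, q_3 = 1*9 + 2 = 11.
  i=4: a_4=2, p_4 = 2*489 + 400 = 1378, q_4 = 2*11 + 9 = 31.
  i=5: a_5=1, p_5 = 1*1378 + 489 = 1867, q_5 = 1*31 + 11 = 42.
  i=6: a_6=2, p_6 = 2*1867 + 1378 = 5112, q_6 = 2*42 + 31 = 115.
  i=7: a_7=1, p_7 = 1*5112 + 1867 = 6979, q_7 = 1*115 + 42 = 157.
  i=8: a_8=4, p_8 = 4*6979 + 5112 = 33028, q_8 = 4*157 + 115 = 743.
  i=9: a_9=2, p_9 = 2*33028 + 6979 = 73035, q_9 = 2*743 + 157 = 1643.
Check: 73035^2 - 1976*1643^2 = 5334111225 - 5334111224 = 1, so (x, y) = (73035, 1643) solves the equation, and by the theorem it is the least positive solution.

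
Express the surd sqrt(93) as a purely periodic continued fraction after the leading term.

[9; (1, 1, 1, 4, 6, 4, 1, 1, 1, 18)]

Write x_i = (sqrt(93) + m_i)/d_i with (m_0, d_0) = (0, 1). a_0 = floor(sqrt(93)) = 9, since 9^2 = 81 <= 93 < 100 = 10^2.
Iterate m_{i+1} = d_i*a_i - m_i, d_{i+1} = (93 - m_{i+1}^2)/d_i, a_{i+1} = floor((a_0 + m_{i+1})/d_{i+1}):
  m_1 = 1*9 - 0 = 9, d_1 = (93 - 9^2)/1 = 12/1 = 12, a_1 = floor((9 + 9)/12) = 1.
  m_2 = 12*1 - 9 = 3, d_2 = (93 - 3^2)/12 = 84/12 = 7, a_2 = floor((9 + 3)/7) = 1.
  m_3 = 7*1 - 3 = 4, d_3 = (93 - 4^2)/7 = 77/7 = 11, a_3 = floor((9 + 4)/11) = 1.
  m_4 = 11*1 - 4 = 7, d_4 = (93 - 7^2)/11 = 44/11 = 4, a_4 = floor((9 + 7)/4) = 4.
  m_5 = 4*4 - 7 = 9, d_5 = (93 - 9^2)/4 = 12/4 = 3, a_5 = floor((9 + 9)/3) = 6.
  m_6 = 3*6 - 9 = 9, d_6 = (93 - 9^2)/3 = 12/3 = 4, a_6 = floor((9 + 9)/4) = 4.
  m_7 = 4*4 - 9 = 7, d_7 = (93 - 7^2)/4 = 44/4 = 11, a_7 = floor((9 + 7)/11) = 1.
  m_8 = 11*1 - 7 = 4, d_8 = (93 - 4^2)/11 = 77/11 = 7, a_8 = floor((9 + 4)/7) = 1.
  m_9 = 7*1 - 4 = 3, d_9 = (93 - 3^2)/7 = 84/7 = 12, a_9 = floor((9 + 3)/12) = 1.
  m_10 = 12*1 - 3 = 9, d_10 = (93 - 9^2)/12 = 12/12 = 1, a_10 = floor((9 + 9)/1) = 18.
  m_11 = 1*18 - 9 = 9, d_11 = (93 - 9^2)/1 = 12/1 = 12: (m_11, d_11) = (m_1, d_1) = (9, 12), so from here the quotients repeat a_1, ..., a_10; the period length is 10.
Hence the expansion of sqrt(93) is a_0 = 9 followed by the repeating block 1, 1, 1, 4, 6, 4, 1, 1, 1, 18 (period 10).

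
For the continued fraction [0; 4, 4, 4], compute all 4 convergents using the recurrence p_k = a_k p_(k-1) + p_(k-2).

0/1, 1/4, 4/17, 17/72

Using the convergent recurrence p_i = a_i*p_{i-1} + p_{i-2}, q_i = a_i*q_{i-1} + q_{i-2} with p_{-2}=0, p_{-1}=1, q_{-2}=1, q_{-1}=0:
  i=0: a_0=0, p_0 = 0*1 + 0 = 0, q_0 = 0*0 + 1 = 1.
  i=1: a_1=4, p_1 = 4*0 + 1 = 1, q_1 = 4*1 + 0 = 4.
  i=2: a_2=4, p_2 = 4*1 + 0 = 4, q_2 = 4*4 + 1 = 17.
  i=3: a_3=4, p_3 = 4*4 + 1 = 17, q_3 = 4*17 + 4 = 72.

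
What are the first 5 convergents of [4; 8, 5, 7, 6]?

4/1, 33/8, 169/41, 1216/295, 7465/1811

Using the convergent recurrence p_i = a_i*p_{i-1} + p_{i-2}, q_i = a_i*q_{i-1} + q_{i-2} with p_{-2}=0, p_{-1}=1, q_{-2}=1, q_{-1}=0:
  i=0: a_0=4, p_0 = 4*1 + 0 = 4, q_0 = 4*0 + 1 = 1.
  i=1: a_1=8, p_1 = 8*4 + 1 = 33, q_1 = 8*1 + 0 = 8.
  i=2: a_2=5, p_2 = 5*33 + 4 = 169, q_2 = 5*8 + 1 = 41.
  i=3: a_3=7, p_3 = 7*169 + 33 = 1216, q_3 = 7*41 + 8 = 295.
  i=4: a_4=6, p_4 = 6*1216 + 169 = 7465, q_4 = 6*295 + 41 = 1811.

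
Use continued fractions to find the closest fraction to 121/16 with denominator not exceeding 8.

Expand x = 121/16 as a continued fraction with the Euclidean algorithm:
  121 = 7*16 + 9, so a_0 = 7.
  16 = 1*9 + 7, so a_1 = 1.
  9 = 1*7 + 2, so a_2 = 1.
  7 = 3*2 + 1, so a_3 = 3.
  2 = 2*1 + 0, so a_4 = 2.
so x = [7; 1, 1, 3, 2].
Convergents (p_i = a_i*p_{i-1} + p_{i-2}, q_i = a_i*q_{i-1} + q_{i-2} with p_{-2}=0, p_{-1}=1, q_{-2}=1, q_{-1}=0), until the denominator exceeds 8:
  i=0: a_0=7, p_0 = 7*1 + 0 = 7, q_0 = 7*0 + 1 = 1.
  i=1: a_1=1, p_1 = 1*7 + 1 = 8, q_1 = 1*1 + 0 = 1.
  i=2: a_2=1, p_2 = 1*8 + 7 = 15, q_2 = 1*1 + 1 = 2.
  i=3: a_3=3, p_3 = 3*15 + 8 = 53, q_3 = 3*2 + 1 = 7.
  i=4: a_4=2, p_4 = 2*53 + 15 = 121, q_4 = 2*7 + 2 = 16.
q_4 = 16 > 8, so the last convergent with denominator <= 8 is p_3/q_3 = 53/7.
The closest fraction with denominator <= 8 is either p_3/q_3 or the intermediate fraction (k*p_3 + p_2)/(k*q_3 + q_2) with the largest k >= 1 whose denominator stays <= 8; these approach x as k grows, and every other convergent or intermediate fraction in range is farther away.
Largest k: floor((8 - q_2)/q_3) = floor((8 - 2)/7) = 0.
Since k = 0, no intermediate fraction beyond p_3/q_3 has denominator <= 8, so the convergent 53/7 is the closest (its error is |121*7 - 53*16|/(16*7) = 1/112).

53/7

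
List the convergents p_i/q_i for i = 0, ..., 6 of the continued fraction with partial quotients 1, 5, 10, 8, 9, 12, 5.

Using the convergent recurrence p_i = a_i*p_{i-1} + p_{i-2}, q_i = a_i*q_{i-1} + q_{i-2} with p_{-2}=0, p_{-1}=1, q_{-2}=1, q_{-1}=0:
  i=0: a_0=1, p_0 = 1*1 + 0 = 1, q_0 = 1*0 + 1 = 1.
  i=1: a_1=5, p_1 = 5*1 + 1 = 6, q_1 = 5*1 + 0 = 5.
  i=2: a_2=10, p_2 = 10*6 + 1 = 61, q_2 = 10*5 + 1 = 51.
  i=3: a_3=8, p_3 = 8*61 + 6 = 494, q_3 = 8*51 + 5 = 413.
  i=4: a_4=9, p_4 = 9*494 + 61 = 4507, q_4 = 9*413 + 51 = 3768.
  i=5: a_5=12, p_5 = 12*4507 + 494 = 54578, q_5 = 12*3768 + 413 = 45629.
  i=6: a_6=5, p_6 = 5*54578 + 4507 = 277397, q_6 = 5*45629 + 3768 = 231913.

1/1, 6/5, 61/51, 494/413, 4507/3768, 54578/45629, 277397/231913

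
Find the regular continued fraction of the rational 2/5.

[0; 2, 2]

Run the Euclidean algorithm on 2 and 5; the successive quotients are the partial quotients a_0, a_1, ... (each step inverts the fractional part left over by the previous one):
  2 = 0*5 + 2, so a_0 = 0.
  5 = 2*2 + 1, so a_1 = 2.
  2 = 2*1 + 0, so a_2 = 2.
The remainder reaches 0 after 3 divisions, so the expansion has 3 partial quotients, read off in order.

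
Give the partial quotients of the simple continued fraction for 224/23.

[9; 1, 2, 1, 5]

Run the Euclidean algorithm on 224 and 23; the successive quotients are the partial quotients a_0, a_1, ... (each step inverts the fractional part left over by the previous one):
  224 = 9*23 + 17, so a_0 = 9.
  23 = 1*17 + 6, so a_1 = 1.
  17 = 2*6 + 5, so a_2 = 2.
  6 = 1*5 + 1, so a_3 = 1.
  5 = 5*1 + 0, so a_4 = 5.
The remainder reaches 0 after 5 divisions, so the expansion has 5 partial quotients, read off in order.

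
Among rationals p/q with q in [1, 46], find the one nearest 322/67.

173/36

Expand x = 322/67 as a continued fraction with the Euclidean algorithm:
  322 = 4*67 + 54, so a_0 = 4.
  67 = 1*54 + 13, so a_1 = 1.
  54 = 4*13 + 2, so a_2 = 4.
  13 = 6*2 + 1, so a_3 = 6.
  2 = 2*1 + 0, so a_4 = 2.
so x = [4; 1, 4, 6, 2].
Convergents (p_i = a_i*p_{i-1} + p_{i-2}, q_i = a_i*q_{i-1} + q_{i-2} with p_{-2}=0, p_{-1}=1, q_{-2}=1, q_{-1}=0), until the denominator exceeds 46:
  i=0: a_0=4, p_0 = 4*1 + 0 = 4, q_0 = 4*0 + 1 = 1.
  i=1: a_1=1, p_1 = 1*4 + 1 = 5, q_1 = 1*1 + 0 = 1.
  i=2: a_2=4, p_2 = 4*5 + 4 = 24, q_2 = 4*1 + 1 = 5.
  i=3: a_3=6, p_3 = 6*24 + 5 = 149, q_3 = 6*5 + 1 = 31.
  i=4: a_4=2, p_4 = 2*149 + 24 = 322, q_4 = 2*31 + 5 = 67.
q_4 = 67 > 46, so the last convergent with denominator <= 46 is p_3/q_3 = 149/31.
The closest fraction with denominator <= 46 is either p_3/q_3 or the intermediate fraction (k*p_3 + p_2)/(k*q_3 + q_2) with the largest k >= 1 whose denominator stays <= 46; these approach x as k grows, and every other convergent or intermediate fraction in range is farther away.
Largest k: floor((46 - q_2)/q_3) = floor((46 - 5)/31) = 1.
That gives (1*149 + 24)/(1*31 + 5) = 173/36.
Compare the errors: |x - 149/31| = |322*31 - 149*67|/(67*31) = 1/2077, and |x - 173/36| = |322*36 - 173*67|/(67*36) = 1/2412.
Cross-multiplying, 1*2077 = 2077 < 2412 = 1*2412, so 1/2412 is smaller: the intermediate fraction 173/36 is closer to x than 149/31.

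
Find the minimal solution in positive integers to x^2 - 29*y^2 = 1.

(x, y) = (9801, 1820)

First expand sqrt(29) as a continued fraction. With x_i = (sqrt(29) + m_i)/d_i and (m_0, d_0) = (0, 1): a_0 = floor(sqrt(29)) = 5, since 5^2 = 25 <= 29 < 36 = 6^2.
Iterate m_{i+1} = d_i*a_i - m_i, d_{i+1} = (29 - m_{i+1}^2)/d_i, a_{i+1} = floor((a_0 + m_{i+1})/d_{i+1}):
  m_1 = 1*5 - 0 = 5, d_1 = (29 - 5^2)/1 = 4/1 = 4, a_1 = floor((5 + 5)/4) = 2.
  m_2 = 4*2 - 5 = 3, d_2 = (29 - 3^2)/4 = 20/4 = 5, a_2 = floor((5 + 3)/5) = 1.
  m_3 = 5*1 - 3 = 2, d_3 = (29 - 2^2)/5 = 25/5 = 5, a_3 = floor((5 + 2)/5) = 1.
  m_4 = 5*1 - 2 = 3, d_4 = (29 - 3^2)/5 = 20/5 = 4, a_4 = floor((5 + 3)/4) = 2.
  m_5 = 4*2 - 3 = 5, d_5 = (29 - 5^2)/4 = 4/4 = 1, a_5 = floor((5 + 5)/1) = 10.
  m_6 = 1*10 - 5 = 5, d_6 = (29 - 5^2)/1 = 4/1 = 4: (m_6, d_6) = (m_1, d_1) = (5, 4), so from here the quotients repeat a_1, ..., a_5; the period length is 5.
So sqrt(29) = [5; (2, 1, 1, 2, 10)] with period length k = 5.
k is odd, so (p_{k-1}, q_{k-1}) only solves x^2 - 29y^2 = -1 and the fundamental solution of x^2 - 29y^2 = 1 is (p_{2k-1}, q_{2k-1}) = (p_9, q_9); compute convergents through index 9, running through the period twice.
Convergents (p_i = a_i*p_{i-1} + p_{i-2}, q_i = a_i*q_{i-1} + q_{i-2} with p_{-2}=0, p_{-1}=1, q_{-2}=1, q_{-1}=0):
  i=0: a_0=5, p_0 = 5*1 + 0 = 5, q_0 = 5*0 + 1 = 1.
  i=1: a_1=2, p_1 = 2*5 + 1 = 11, q_1 = 2*1 + 0 = 2.
  i=2: a_2=1, p_2 = 1*11 + 5 = 16, q_2 = 1*2 + 1 = 3.
  i=3: a_3=1, p_3 = 1*16 + 11 = 27, q_3 = 1*3 + 2 = 5.
  i=4: a_4=2, p_4 = 2*27 + 16 = 70, q_4 = 2*5 + 3 = 13.
  i=5: a_5=10, p_5 = 10*70 + 27 = 727, q_5 = 10*13 + 5 = 135.
  i=6: a_6=2, p_6 = 2*727 + 70 = 1524, q_6 = 2*135 + 13 = 283.
  i=7: a_7=1, p_7 = 1*1524 + 727 = 2251, q_7 = 1*283 + 135 = 418.
  i=8: a_8=1, p_8 = 1*2251 + 1524 = 3775, q_8 = 1*418 + 283 = 701.
  i=9: a_9=2, p_9 = 2*3775 + 2251 = 9801, q_9 = 2*701 + 418 = 1820.
Indeed p_4^2 - 29*q_4^2 = 4900 - 4901 = -1, not +1.
Check: 9801^2 - 29*1820^2 = 96059601 - 96059600 = 1, so (x, y) = (9801, 1820) solves the equation, and by the theorem it is the least positive solution.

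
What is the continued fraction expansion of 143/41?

Run the Euclidean algorithm on 143 and 41; the successive quotients are the partial quotients a_0, a_1, ... (each step inverts the fractional part left over by the previous one):
  143 = 3*41 + 20, so a_0 = 3.
  41 = 2*20 + 1, so a_1 = 2.
  20 = 20*1 + 0, so a_2 = 20.
The remainder reaches 0 after 3 divisions, so the expansion has 3 partial quotients, read off in order.

[3; 2, 20]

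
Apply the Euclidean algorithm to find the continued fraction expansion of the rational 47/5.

[9; 2, 2]

Run the Euclidean algorithm on 47 and 5; the successive quotients are the partial quotients a_0, a_1, ... (each step inverts the fractional part left over by the previous one):
  47 = 9*5 + 2, so a_0 = 9.
  5 = 2*2 + 1, so a_1 = 2.
  2 = 2*1 + 0, so a_2 = 2.
The remainder reaches 0 after 3 divisions, so the expansion has 3 partial quotients, read off in order.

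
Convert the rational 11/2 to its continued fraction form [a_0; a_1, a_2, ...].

Run the Euclidean algorithm on 11 and 2; the successive quotients are the partial quotients a_0, a_1, ... (each step inverts the fractional part left over by the previous one):
  11 = 5*2 + 1, so a_0 = 5.
  2 = 2*1 + 0, so a_1 = 2.
The remainder reaches 0 after 2 divisions, so the expansion has 2 partial quotients, read off in order.

[5; 2]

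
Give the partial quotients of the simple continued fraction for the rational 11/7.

Run the Euclidean algorithm on 11 and 7; the successive quotients are the partial quotients a_0, a_1, ... (each step inverts the fractional part left over by the previous one):
  11 = 1*7 + 4, so a_0 = 1.
  7 = 1*4 + 3, so a_1 = 1.
  4 = 1*3 + 1, so a_2 = 1.
  3 = 3*1 + 0, so a_3 = 3.
The remainder reaches 0 after 4 divisions, so the expansion has 4 partial quotients, read off in order.

[1; 1, 1, 3]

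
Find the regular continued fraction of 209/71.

Run the Euclidean algorithm on 209 and 71; the successive quotients are the partial quotients a_0, a_1, ... (each step inverts the fractional part left over by the previous one):
  209 = 2*71 + 67, so a_0 = 2.
  71 = 1*67 + 4, so a_1 = 1.
  67 = 16*4 + 3, so a_2 = 16.
  4 = 1*3 + 1, so a_3 = 1.
  3 = 3*1 + 0, so a_4 = 3.
The remainder reaches 0 after 5 divisions, so the expansion has 5 partial quotients, read off in order.

[2; 1, 16, 1, 3]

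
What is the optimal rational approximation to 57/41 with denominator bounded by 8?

7/5

Expand x = 57/41 as a continued fraction with the Euclidean algorithm:
  57 = 1*41 + 16, so a_0 = 1.
  41 = 2*16 + 9, so a_1 = 2.
  16 = 1*9 + 7, so a_2 = 1.
  9 = 1*7 + 2, so a_3 = 1.
  7 = 3*2 + 1, so a_4 = 3.
  2 = 2*1 + 0, so a_5 = 2.
so x = [1; 2, 1, 1, 3, 2].
Convergents (p_i = a_i*p_{i-1} + p_{i-2}, q_i = a_i*q_{i-1} + q_{i-2} with p_{-2}=0, p_{-1}=1, q_{-2}=1, q_{-1}=0), until the denominator exceeds 8:
  i=0: a_0=1, p_0 = 1*1 + 0 = 1, q_0 = 1*0 + 1 = 1.
  i=1: a_1=2, p_1 = 2*1 + 1 = 3, q_1 = 2*1 + 0 = 2.
  i=2: a_2=1, p_2 = 1*3 + 1 = 4, q_2 = 1*2 + 1 = 3.
  i=3: a_3=1, p_3 = 1*4 + 3 = 7, q_3 = 1*3 + 2 = 5.
  i=4: a_4=3, p_4 = 3*7 + 4 = 25, q_4 = 3*5 + 3 = 18.
q_4 = 18 > 8, so the last convergent with denominator <= 8 is p_3/q_3 = 7/5.
The closest fraction with denominator <= 8 is either p_3/q_3 or the intermediate fraction (k*p_3 + p_2)/(k*q_3 + q_2) with the largest k >= 1 whose denominator stays <= 8; these approach x as k grows, and every other convergent or intermediate fraction in range is farther away.
Largest k: floor((8 - q_2)/q_3) = floor((8 - 3)/5) = 1.
That gives (1*7 + 4)/(1*5 + 3) = 11/8.
Compare the errors: |x - 7/5| = |57*5 - 7*41|/(41*5) = 2/205, and |x - 11/8| = |57*8 - 11*41|/(41*8) = 5/328.
Cross-multiplying, 2*328 = 656 < 1025 = 5*205, so 2/205 is smaller: the convergent 7/5 is closer to x than 11/8.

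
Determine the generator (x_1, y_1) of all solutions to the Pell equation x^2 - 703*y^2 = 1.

(x, y) = (1159172, 43719)

First expand sqrt(703) as a continued fraction. With x_i = (sqrt(703) + m_i)/d_i and (m_0, d_0) = (0, 1): a_0 = floor(sqrt(703)) = 26, since 26^2 = 676 <= 703 < 729 = 27^2.
Iterate m_{i+1} = d_i*a_i - m_i, d_{i+1} = (703 - m_{i+1}^2)/d_i, a_{i+1} = floor((a_0 + m_{i+1})/d_{i+1}):
  m_1 = 1*26 - 0 = 26, d_1 = (703 - 26^2)/1 = 27/1 = 27, a_1 = floor((26 + 26)/27) = 1.
  m_2 = 27*1 - 26 = 1, d_2 = (703 - 1^2)/27 = 702/27 = 26, a_2 = floor((26 + 1)/26) = 1.
  m_3 = 26*1 - 1 = 25, d_3 = (703 - 25^2)/26 = 78/26 = 3, a_3 = floor((26 + 25)/3) = 17.
  m_4 = 3*17 - 25 = 26, d_4 = (703 - 26^2)/3 = 27/3 = 9, a_4 = floor((26 + 26)/9) = 5.
  m_5 = 9*5 - 26 = 19, d_5 = (703 - 19^2)/9 = 342/9 = 38, a_5 = floor((26 + 19)/38) = 1.
  m_6 = 38*1 - 19 = 19, d_6 = (703 - 19^2)/38 = 342/38 = 9, a_6 = floor((26 + 19)/9) = 5.
  m_7 = 9*5 - 19 = 26, d_7 = (703 - 26^2)/9 = 27/9 = 3, a_7 = floor((26 + 26)/3) = 17.
  m_8 = 3*17 - 26 = 25, d_8 = (703 - 25^2)/3 = 78/3 = 26, a_8 = floor((26 + 25)/26) = 1.
  m_9 = 26*1 - 25 = 1, d_9 = (703 - 1^2)/26 = 702/26 = 27, a_9 = floor((26 + 1)/27) = 1.
  m_10 = 27*1 - 1 = 26, d_10 = (703 - 26^2)/27 = 27/27 = 1, a_10 = floor((26 + 26)/1) = 52.
  m_11 = 1*52 - 26 = 26, d_11 = (703 - 26^2)/1 = 27/1 = 27: (m_11, d_11) = (m_1, d_1) = (26, 27), so from here the quotients repeat a_1, ..., a_10; the period length is 10.
So sqrt(703) = [26; (1, 1, 17, 5, 1, 5, 17, 1, 1, 52)] with period length k = 10.
k is even, so the fundamental solution of x^2 - 703y^2 = 1 is (p_{k-1}, q_{k-1}) = (p_9, q_9); compute convergents through index 9.
Convergents (p_i = a_i*p_{i-1} + p_{i-2}, q_i = a_i*q_{i-1} + q_{i-2} with p_{-2}=0, p_{-1}=1, q_{-2}=1, q_{-1}=0):
  i=0: a_0=26, p_0 = 26*1 + 0 = 26, q_0 = 26*0 + 1 = 1.
  i=1: a_1=1, p_1 = 1*26 + 1 = 27, q_1 = 1*1 + 0 = 1.
  i=2: a_2=1, p_2 = 1*27 + 26 = 53, q_2 = 1*1 + 1 = 2.
  i=3: a_3=17, p_3 = 17*53 + 27 = 928, q_3 = 17*2 + 1 = 35.
  i=4: a_4=5, p_4 = 5*928 + 53 = 4693, q_4 = 5*35 + 2 = 177.
  i=5: a_5=1, p_5 = 1*4693 + 928 = 5621, q_5 = 1*177 + 35 = 212.
  i=6: a_6=5, p_6 = 5*5621 + 4693 = 32798, q_6 = 5*212 + 177 = 1237.
  i=7: a_7=17, p_7 = 17*32798 + 5621 = 563187, q_7 = 17*1237 + 212 = 21241.
  i=8: a_8=1, p_8 = 1*563187 + 32798 = 595985, q_8 = 1*21241 + 1237 = 22478.
  i=9: a_9=1, p_9 = 1*595985 + 563187 = 1159172, q_9 = 1*22478 + 21241 = 43719.
Check: 1159172^2 - 703*43719^2 = 1343679725584 - 1343679725583 = 1, so (x, y) = (1159172, 43719) solves the equation, and by the theorem it is the least positive solution.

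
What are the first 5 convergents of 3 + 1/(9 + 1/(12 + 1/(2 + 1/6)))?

Using the convergent recurrence p_i = a_i*p_{i-1} + p_{i-2}, q_i = a_i*q_{i-1} + q_{i-2} with p_{-2}=0, p_{-1}=1, q_{-2}=1, q_{-1}=0:
  i=0: a_0=3, p_0 = 3*1 + 0 = 3, q_0 = 3*0 + 1 = 1.
  i=1: a_1=9, p_1 = 9*3 + 1 = 28, q_1 = 9*1 + 0 = 9.
  i=2: a_2=12, p_2 = 12*28 + 3 = 339, q_2 = 12*9 + 1 = 109.
  i=3: a_3=2, p_3 = 2*339 + 28 = 706, q_3 = 2*109 + 9 = 227.
  i=4: a_4=6, p_4 = 6*706 + 339 = 4575, q_4 = 6*227 + 109 = 1471.

3/1, 28/9, 339/109, 706/227, 4575/1471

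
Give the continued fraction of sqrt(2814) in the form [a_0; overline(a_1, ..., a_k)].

Write x_i = (sqrt(2814) + m_i)/d_i with (m_0, d_0) = (0, 1). a_0 = floor(sqrt(2814)) = 53, since 53^2 = 2809 <= 2814 < 2916 = 54^2.
Iterate m_{i+1} = d_i*a_i - m_i, d_{i+1} = (2814 - m_{i+1}^2)/d_i, a_{i+1} = floor((a_0 + m_{i+1})/d_{i+1}):
  m_1 = 1*53 - 0 = 53, d_1 = (2814 - 53^2)/1 = 5/1 = 5, a_1 = floor((53 + 53)/5) = 21.
  m_2 = 5*21 - 53 = 52, d_2 = (2814 - 52^2)/5 = 110/5 = 22, a_2 = floor((53 + 52)/22) = 4.
  m_3 = 22*4 - 52 = 36, d_3 = (2814 - 36^2)/22 = 1518/22 = 69, a_3 = floor((53 + 36)/69) = 1.
  m_4 = 69*1 - 36 = 33, d_4 = (2814 - 33^2)/69 = 1725/69 = 25, a_4 = floor((53 + 33)/25) = 3.
  m_5 = 25*3 - 33 = 42, d_5 = (2814 - 42^2)/25 = 1050/25 = 42, a_5 = floor((53 + 42)/42) = 2.
  m_6 = 42*2 - 42 = 42, d_6 = (2814 - 42^2)/42 = 1050/42 = 25, a_6 = floor((53 + 42)/25) = 3.
  m_7 = 25*3 - 42 = 33, d_7 = (2814 - 33^2)/25 = 1725/25 = 69, a_7 = floor((53 + 33)/69) = 1.
  m_8 = 69*1 - 33 = 36, d_8 = (2814 - 36^2)/69 = 1518/69 = 22, a_8 = floor((53 + 36)/22) = 4.
  m_9 = 22*4 - 36 = 52, d_9 = (2814 - 52^2)/22 = 110/22 = 5, a_9 = floor((53 + 52)/5) = 21.
  m_10 = 5*21 - 52 = 53, d_10 = (2814 - 53^2)/5 = 5/5 = 1, a_10 = floor((53 + 53)/1) = 106.
  m_11 = 1*106 - 53 = 53, d_11 = (2814 - 53^2)/1 = 5/1 = 5: (m_11, d_11) = (m_1, d_1) = (53, 5), so from here the quotients repeat a_1, ..., a_10; the period length is 10.
Hence the expansion of sqrt(2814) is a_0 = 53 followed by the repeating block 21, 4, 1, 3, 2, 3, 1, 4, 21, 106 (period 10).

[53; overline(21, 4, 1, 3, 2, 3, 1, 4, 21, 106)]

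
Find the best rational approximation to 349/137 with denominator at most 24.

Expand x = 349/137 as a continued fraction with the Euclidean algorithm:
  349 = 2*137 + 75, so a_0 = 2.
  137 = 1*75 + 62, so a_1 = 1.
  75 = 1*62 + 13, so a_2 = 1.
  62 = 4*13 + 10, so a_3 = 4.
  13 = 1*10 + 3, so a_4 = 1.
  10 = 3*3 + 1, so a_5 = 3.
  3 = 3*1 + 0, so a_6 = 3.
so x = [2; 1, 1, 4, 1, 3, 3].
Convergents (p_i = a_i*p_{i-1} + p_{i-2}, q_i = a_i*q_{i-1} + q_{i-2} with p_{-2}=0, p_{-1}=1, q_{-2}=1, q_{-1}=0), until the denominator exceeds 24:
  i=0: a_0=2, p_0 = 2*1 + 0 = 2, q_0 = 2*0 + 1 = 1.
  i=1: a_1=1, p_1 = 1*2 + 1 = 3, q_1 = 1*1 + 0 = 1.
  i=2: a_2=1, p_2 = 1*3 + 2 = 5, q_2 = 1*1 + 1 = 2.
  i=3: a_3=4, p_3 = 4*5 + 3 = 23, q_3 = 4*2 + 1 = 9.
  i=4: a_4=1, p_4 = 1*23 + 5 = 28, q_4 = 1*9 + 2 = 11.
  i=5: a_5=3, p_5 = 3*28 + 23 = 107, q_5 = 3*11 + 9 = 42.
q_5 = 42 > 24, so the last convergent with denominator <= 24 is p_4/q_4 = 28/11.
The closest fraction with denominator <= 24 is either p_4/q_4 or the intermediate fraction (k*p_4 + p_3)/(k*q_4 + q_3) with the largest k >= 1 whose denominator stays <= 24; these approach x as k grows, and every other convergent or intermediate fraction in range is farther away.
Largest k: floor((24 - q_3)/q_4) = floor((24 - 9)/11) = 1.
That gives (1*28 + 23)/(1*11 + 9) = 51/20.
Compare the errors: |x - 28/11| = |349*11 - 28*137|/(137*11) = 3/1507, and |x - 51/20| = |349*20 - 51*137|/(137*20) = 7/2740.
Cross-multiplying, 3*2740 = 8220 < 10549 = 7*1507, so 3/1507 is smaller: the convergent 28/11 is closer to x than 51/20.

28/11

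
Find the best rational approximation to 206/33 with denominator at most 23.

Expand x = 206/33 as a continued fraction with the Euclidean algorithm:
  206 = 6*33 + 8, so a_0 = 6.
  33 = 4*8 + 1, so a_1 = 4.
  8 = 8*1 + 0, so a_2 = 8.
so x = [6; 4, 8].
Convergents (p_i = a_i*p_{i-1} + p_{i-2}, q_i = a_i*q_{i-1} + q_{i-2} with p_{-2}=0, p_{-1}=1, q_{-2}=1, q_{-1}=0), until the denominator exceeds 23:
  i=0: a_0=6, p_0 = 6*1 + 0 = 6, q_0 = 6*0 + 1 = 1.
  i=1: a_1=4, p_1 = 4*6 + 1 = 25, q_1 = 4*1 + 0 = 4.
  i=2: a_2=8, p_2 = 8*25 + 6 = 206, q_2 = 8*4 + 1 = 33.
q_2 = 33 > 23, so the last convergent with denominator <= 23 is p_1/q_1 = 25/4.
The closest fraction with denominator <= 23 is either p_1/q_1 or the intermediate fraction (k*p_1 + p_0)/(k*q_1 + q_0) with the largest k >= 1 whose denominator stays <= 23; these approach x as k grows, and every other convergent or intermediate fraction in range is farther away.
Largest k: floor((23 - q_0)/q_1) = floor((23 - 1)/4) = 5.
That gives (5*25 + 6)/(5*4 + 1) = 131/21.
Compare the errors: |x - 25/4| = |206*4 - 25*33|/(33*4) = 1/132, and |x - 131/21| = |206*21 - 131*33|/(33*21) = 3/693.
Cross-multiplying, 3*132 = 396 < 693 = 1*693, so 3/693 is smaller: the intermediate fraction 131/21 is closer to x than 25/4.

131/21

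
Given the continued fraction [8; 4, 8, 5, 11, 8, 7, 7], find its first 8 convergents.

Using the convergent recurrence p_i = a_i*p_{i-1} + p_{i-2}, q_i = a_i*q_{i-1} + q_{i-2} with p_{-2}=0, p_{-1}=1, q_{-2}=1, q_{-1}=0:
  i=0: a_0=8, p_0 = 8*1 + 0 = 8, q_0 = 8*0 + 1 = 1.
  i=1: a_1=4, p_1 = 4*8 + 1 = 33, q_1 = 4*1 + 0 = 4.
  i=2: a_2=8, p_2 = 8*33 + 8 = 272, q_2 = 8*4 + 1 = 33.
  i=3: a_3=5, p_3 = 5*272 + 33 = 1393, q_3 = 5*33 + 4 = 169.
  i=4: a_4=11, p_4 = 11*1393 + 272 = 15595, q_4 = 11*169 + 33 = 1892.
  i=5: a_5=8, p_5 = 8*15595 + 1393 = 126153, q_5 = 8*1892 + 169 = 15305.
  i=6: a_6=7, p_6 = 7*126153 + 15595 = 898666, q_6 = 7*15305 + 1892 = 109027.
  i=7: a_7=7, p_7 = 7*898666 + 126153 = 6416815, q_7 = 7*109027 + 15305 = 778494.

8/1, 33/4, 272/33, 1393/169, 15595/1892, 126153/15305, 898666/109027, 6416815/778494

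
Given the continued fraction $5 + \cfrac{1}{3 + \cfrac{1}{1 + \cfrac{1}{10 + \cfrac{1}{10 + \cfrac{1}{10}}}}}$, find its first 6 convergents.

5/1, 16/3, 21/4, 226/43, 2281/434, 23036/4383

Using the convergent recurrence p_i = a_i*p_{i-1} + p_{i-2}, q_i = a_i*q_{i-1} + q_{i-2} with p_{-2}=0, p_{-1}=1, q_{-2}=1, q_{-1}=0:
  i=0: a_0=5, p_0 = 5*1 + 0 = 5, q_0 = 5*0 + 1 = 1.
  i=1: a_1=3, p_1 = 3*5 + 1 = 16, q_1 = 3*1 + 0 = 3.
  i=2: a_2=1, p_2 = 1*16 + 5 = 21, q_2 = 1*3 + 1 = 4.
  i=3: a_3=10, p_3 = 10*21 + 16 = 226, q_3 = 10*4 + 3 = 43.
  i=4: a_4=10, p_4 = 10*226 + 21 = 2281, q_4 = 10*43 + 4 = 434.
  i=5: a_5=10, p_5 = 10*2281 + 226 = 23036, q_5 = 10*434 + 43 = 4383.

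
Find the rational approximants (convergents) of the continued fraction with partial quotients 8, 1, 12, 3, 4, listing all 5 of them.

8/1, 9/1, 116/13, 357/40, 1544/173

Using the convergent recurrence p_i = a_i*p_{i-1} + p_{i-2}, q_i = a_i*q_{i-1} + q_{i-2} with p_{-2}=0, p_{-1}=1, q_{-2}=1, q_{-1}=0:
  i=0: a_0=8, p_0 = 8*1 + 0 = 8, q_0 = 8*0 + 1 = 1.
  i=1: a_1=1, p_1 = 1*8 + 1 = 9, q_1 = 1*1 + 0 = 1.
  i=2: a_2=12, p_2 = 12*9 + 8 = 116, q_2 = 12*1 + 1 = 13.
  i=3: a_3=3, p_3 = 3*116 + 9 = 357, q_3 = 3*13 + 1 = 40.
  i=4: a_4=4, p_4 = 4*357 + 116 = 1544, q_4 = 4*40 + 13 = 173.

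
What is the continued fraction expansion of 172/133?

[1; 3, 2, 2, 3, 2]

Run the Euclidean algorithm on 172 and 133; the successive quotients are the partial quotients a_0, a_1, ... (each step inverts the fractional part left over by the previous one):
  172 = 1*133 + 39, so a_0 = 1.
  133 = 3*39 + 16, so a_1 = 3.
  39 = 2*16 + 7, so a_2 = 2.
  16 = 2*7 + 2, so a_3 = 2.
  7 = 3*2 + 1, so a_4 = 3.
  2 = 2*1 + 0, so a_5 = 2.
The remainder reaches 0 after 6 divisions, so the expansion has 6 partial quotients, read off in order.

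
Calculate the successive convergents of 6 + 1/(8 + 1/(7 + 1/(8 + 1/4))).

6/1, 49/8, 349/57, 2841/464, 11713/1913

Using the convergent recurrence p_i = a_i*p_{i-1} + p_{i-2}, q_i = a_i*q_{i-1} + q_{i-2} with p_{-2}=0, p_{-1}=1, q_{-2}=1, q_{-1}=0:
  i=0: a_0=6, p_0 = 6*1 + 0 = 6, q_0 = 6*0 + 1 = 1.
  i=1: a_1=8, p_1 = 8*6 + 1 = 49, q_1 = 8*1 + 0 = 8.
  i=2: a_2=7, p_2 = 7*49 + 6 = 349, q_2 = 7*8 + 1 = 57.
  i=3: a_3=8, p_3 = 8*349 + 49 = 2841, q_3 = 8*57 + 8 = 464.
  i=4: a_4=4, p_4 = 4*2841 + 349 = 11713, q_4 = 4*464 + 57 = 1913.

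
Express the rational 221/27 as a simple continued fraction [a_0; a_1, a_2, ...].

[8; 5, 2, 2]

Run the Euclidean algorithm on 221 and 27; the successive quotients are the partial quotients a_0, a_1, ... (each step inverts the fractional part left over by the previous one):
  221 = 8*27 + 5, so a_0 = 8.
  27 = 5*5 + 2, so a_1 = 5.
  5 = 2*2 + 1, so a_2 = 2.
  2 = 2*1 + 0, so a_3 = 2.
The remainder reaches 0 after 4 divisions, so the expansion has 4 partial quotients, read off in order.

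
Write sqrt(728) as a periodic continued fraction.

Write x_i = (sqrt(728) + m_i)/d_i with (m_0, d_0) = (0, 1). a_0 = floor(sqrt(728)) = 26, since 26^2 = 676 <= 728 < 729 = 27^2.
Iterate m_{i+1} = d_i*a_i - m_i, d_{i+1} = (728 - m_{i+1}^2)/d_i, a_{i+1} = floor((a_0 + m_{i+1})/d_{i+1}):
  m_1 = 1*26 - 0 = 26, d_1 = (728 - 26^2)/1 = 52/1 = 52, a_1 = floor((26 + 26)/52) = 1.
  m_2 = 52*1 - 26 = 26, d_2 = (728 - 26^2)/52 = 52/52 = 1, a_2 = floor((26 + 26)/1) = 52.
  m_3 = 1*52 - 26 = 26, d_3 = (728 - 26^2)/1 = 52/1 = 52: (m_3, d_3) = (m_1, d_1) = (26, 52), so from here the quotients repeat a_1, a_2; the period length is 2.
Hence the expansion of sqrt(728) is a_0 = 26 followed by the repeating block 1, 52 (period 2).

[26; (1, 52)]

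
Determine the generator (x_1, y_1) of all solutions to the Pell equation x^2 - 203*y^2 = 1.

First expand sqrt(203) as a continued fraction. With x_i = (sqrt(203) + m_i)/d_i and (m_0, d_0) = (0, 1): a_0 = floor(sqrt(203)) = 14, since 14^2 = 196 <= 203 < 225 = 15^2.
Iterate m_{i+1} = d_i*a_i - m_i, d_{i+1} = (203 - m_{i+1}^2)/d_i, a_{i+1} = floor((a_0 + m_{i+1})/d_{i+1}):
  m_1 = 1*14 - 0 = 14, d_1 = (203 - 14^2)/1 = 7/1 = 7, a_1 = floor((14 + 14)/7) = 4.
  m_2 = 7*4 - 14 = 14, d_2 = (203 - 14^2)/7 = 7/7 = 1, a_2 = floor((14 + 14)/1) = 28.
  m_3 = 1*28 - 14 = 14, d_3 = (203 - 14^2)/1 = 7/1 = 7: (m_3, d_3) = (m_1, d_1) = (14, 7), so from here the quotients repeat a_1, a_2; the period length is 2.
So sqrt(203) = [14; (4, 28)] with period length k = 2.
k is even, so the fundamental solution of x^2 - 203y^2 = 1 is (p_{k-1}, q_{k-1}) = (p_1, q_1); compute convergents through index 1.
Convergents (p_i = a_i*p_{i-1} + p_{i-2}, q_i = a_i*q_{i-1} + q_{i-2} with p_{-2}=0, p_{-1}=1, q_{-2}=1, q_{-1}=0):
  i=0: a_0=14, p_0 = 14*1 + 0 = 14, q_0 = 14*0 + 1 = 1.
  i=1: a_1=4, p_1 = 4*14 + 1 = 57, q_1 = 4*1 + 0 = 4.
Check: 57^2 - 203*4^2 = 3249 - 3248 = 1, so (x, y) = (57, 4) solves the equation, and by the theorem it is the least positive solution.

(x, y) = (57, 4)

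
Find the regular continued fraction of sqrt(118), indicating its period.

Write x_i = (sqrt(118) + m_i)/d_i with (m_0, d_0) = (0, 1). a_0 = floor(sqrt(118)) = 10, since 10^2 = 100 <= 118 < 121 = 11^2.
Iterate m_{i+1} = d_i*a_i - m_i, d_{i+1} = (118 - m_{i+1}^2)/d_i, a_{i+1} = floor((a_0 + m_{i+1})/d_{i+1}):
  m_1 = 1*10 - 0 = 10, d_1 = (118 - 10^2)/1 = 18/1 = 18, a_1 = floor((10 + 10)/18) = 1.
  m_2 = 18*1 - 10 = 8, d_2 = (118 - 8^2)/18 = 54/18 = 3, a_2 = floor((10 + 8)/3) = 6.
  m_3 = 3*6 - 8 = 10, d_3 = (118 - 10^2)/3 = 18/3 = 6, a_3 = floor((10 + 10)/6) = 3.
  m_4 = 6*3 - 10 = 8, d_4 = (118 - 8^2)/6 = 54/6 = 9, a_4 = floor((10 + 8)/9) = 2.
  m_5 = 9*2 - 8 = 10, d_5 = (118 - 10^2)/9 = 18/9 = 2, a_5 = floor((10 + 10)/2) = 10.
  m_6 = 2*10 - 10 = 10, d_6 = (118 - 10^2)/2 = 18/2 = 9, a_6 = floor((10 + 10)/9) = 2.
  m_7 = 9*2 - 10 = 8, d_7 = (118 - 8^2)/9 = 54/9 = 6, a_7 = floor((10 + 8)/6) = 3.
  m_8 = 6*3 - 8 = 10, d_8 = (118 - 10^2)/6 = 18/6 = 3, a_8 = floor((10 + 10)/3) = 6.
  m_9 = 3*6 - 10 = 8, d_9 = (118 - 8^2)/3 = 54/3 = 18, a_9 = floor((10 + 8)/18) = 1.
  m_10 = 18*1 - 8 = 10, d_10 = (118 - 10^2)/18 = 18/18 = 1, a_10 = floor((10 + 10)/1) = 20.
  m_11 = 1*20 - 10 = 10, d_11 = (118 - 10^2)/1 = 18/1 = 18: (m_11, d_11) = (m_1, d_1) = (10, 18), so from here the quotients repeat a_1, ..., a_10; the period length is 10.
Hence the expansion of sqrt(118) is a_0 = 10 followed by the repeating block 1, 6, 3, 2, 10, 2, 3, 6, 1, 20 (period 10).

[10; (1, 6, 3, 2, 10, 2, 3, 6, 1, 20)]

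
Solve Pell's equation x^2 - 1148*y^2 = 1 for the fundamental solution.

First expand sqrt(1148) as a continued fraction. With x_i = (sqrt(1148) + m_i)/d_i and (m_0, d_0) = (0, 1): a_0 = floor(sqrt(1148)) = 33, since 33^2 = 1089 <= 1148 < 1156 = 34^2.
Iterate m_{i+1} = d_i*a_i - m_i, d_{i+1} = (1148 - m_{i+1}^2)/d_i, a_{i+1} = floor((a_0 + m_{i+1})/d_{i+1}):
  m_1 = 1*33 - 0 = 33, d_1 = (1148 - 33^2)/1 = 59/1 = 59, a_1 = floor((33 + 33)/59) = 1.
  m_2 = 59*1 - 33 = 26, d_2 = (1148 - 26^2)/59 = 472/59 = 8, a_2 = floor((33 + 26)/8) = 7.
  m_3 = 8*7 - 26 = 30, d_3 = (1148 - 30^2)/8 = 248/8 = 31, a_3 = floor((33 + 30)/31) = 2.
  m_4 = 31*2 - 30 = 32, d_4 = (1148 - 32^2)/31 = 124/31 = 4, a_4 = floor((33 + 32)/4) = 16.
  m_5 = 4*16 - 32 = 32, d_5 = (1148 - 32^2)/4 = 124/4 = 31, a_5 = floor((33 + 32)/31) = 2.
  m_6 = 31*2 - 32 = 30, d_6 = (1148 - 30^2)/31 = 248/31 = 8, a_6 = floor((33 + 30)/8) = 7.
  m_7 = 8*7 - 30 = 26, d_7 = (1148 - 26^2)/8 = 472/8 = 59, a_7 = floor((33 + 26)/59) = 1.
  m_8 = 59*1 - 26 = 33, d_8 = (1148 - 33^2)/59 = 59/59 = 1, a_8 = floor((33 + 33)/1) = 66.
  m_9 = 1*66 - 33 = 33, d_9 = (1148 - 33^2)/1 = 59/1 = 59: (m_9, d_9) = (m_1, d_1) = (33, 59), so from here the quotients repeat a_1, ..., a_8; the period length is 8.
So sqrt(1148) = [33; (1, 7, 2, 16, 2, 7, 1, 66)] with period length k = 8.
k is even, so the fundamental solution of x^2 - 1148y^2 = 1 is (p_{k-1}, q_{k-1}) = (p_7, q_7); compute convergents through index 7.
Convergents (p_i = a_i*p_{i-1} + p_{i-2}, q_i = a_i*q_{i-1} + q_{i-2} with p_{-2}=0, p_{-1}=1, q_{-2}=1, q_{-1}=0):
  i=0: a_0=33, p_0 = 33*1 + 0 = 33, q_0 = 33*0 + 1 = 1.
  i=1: a_1=1, p_1 = 1*33 + 1 = 34, q_1 = 1*1 + 0 = 1.
  i=2: a_2=7, p_2 = 7*34 + 33 = 271, q_2 = 7*1 + 1 = 8.
  i=3: a_3=2, p_3 = 2*271 + 34 = 576, q_3 = 2*8 + 1 = 17.
  i=4: a_4=16, p_4 = 16*576 + 271 = 9487, q_4 = 16*17 + 8 = 280.
  i=5: a_5=2, p_5 = 2*9487 + 576 = 19550, q_5 = 2*280 + 17 = 577.
  i=6: a_6=7, p_6 = 7*19550 + 9487 = 146337, q_6 = 7*577 + 280 = 4319.
  i=7: a_7=1, p_7 = 1*146337 + 19550 = 165887, q_7 = 1*4319 + 577 = 4896.
Check: 165887^2 - 1148*4896^2 = 27518496769 - 27518496768 = 1, so (x, y) = (165887, 4896) solves the equation, and by the theorem it is the least positive solution.

(x, y) = (165887, 4896)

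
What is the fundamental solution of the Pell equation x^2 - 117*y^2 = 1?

(x, y) = (649, 60)

First expand sqrt(117) as a continued fraction. With x_i = (sqrt(117) + m_i)/d_i and (m_0, d_0) = (0, 1): a_0 = floor(sqrt(117)) = 10, since 10^2 = 100 <= 117 < 121 = 11^2.
Iterate m_{i+1} = d_i*a_i - m_i, d_{i+1} = (117 - m_{i+1}^2)/d_i, a_{i+1} = floor((a_0 + m_{i+1})/d_{i+1}):
  m_1 = 1*10 - 0 = 10, d_1 = (117 - 10^2)/1 = 17/1 = 17, a_1 = floor((10 + 10)/17) = 1.
  m_2 = 17*1 - 10 = 7, d_2 = (117 - 7^2)/17 = 68/17 = 4, a_2 = floor((10 + 7)/4) = 4.
  m_3 = 4*4 - 7 = 9, d_3 = (117 - 9^2)/4 = 36/4 = 9, a_3 = floor((10 + 9)/9) = 2.
  m_4 = 9*2 - 9 = 9, d_4 = (117 - 9^2)/9 = 36/9 = 4, a_4 = floor((10 + 9)/4) = 4.
  m_5 = 4*4 - 9 = 7, d_5 = (117 - 7^2)/4 = 68/4 = 17, a_5 = floor((10 + 7)/17) = 1.
  m_6 = 17*1 - 7 = 10, d_6 = (117 - 10^2)/17 = 17/17 = 1, a_6 = floor((10 + 10)/1) = 20.
  m_7 = 1*20 - 10 = 10, d_7 = (117 - 10^2)/1 = 17/1 = 17: (m_7, d_7) = (m_1, d_1) = (10, 17), so from here the quotients repeat a_1, ..., a_6; the period length is 6.
So sqrt(117) = [10; (1, 4, 2, 4, 1, 20)] with period length k = 6.
k is even, so the fundamental solution of x^2 - 117y^2 = 1 is (p_{k-1}, q_{k-1}) = (p_5, q_5); compute convergents through index 5.
Convergents (p_i = a_i*p_{i-1} + p_{i-2}, q_i = a_i*q_{i-1} + q_{i-2} with p_{-2}=0, p_{-1}=1, q_{-2}=1, q_{-1}=0):
  i=0: a_0=10, p_0 = 10*1 + 0 = 10, q_0 = 10*0 + 1 = 1.
  i=1: a_1=1, p_1 = 1*10 + 1 = 11, q_1 = 1*1 + 0 = 1.
  i=2: a_2=4, p_2 = 4*11 + 10 = 54, q_2 = 4*1 + 1 = 5.
  i=3: a_3=2, p_3 = 2*54 + 11 = 119, q_3 = 2*5 + 1 = 11.
  i=4: a_4=4, p_4 = 4*119 + 54 = 530, q_4 = 4*11 + 5 = 49.
  i=5: a_5=1, p_5 = 1*530 + 119 = 649, q_5 = 1*49 + 11 = 60.
Check: 649^2 - 117*60^2 = 421201 - 421200 = 1, so (x, y) = (649, 60) solves the equation, and by the theorem it is the least positive solution.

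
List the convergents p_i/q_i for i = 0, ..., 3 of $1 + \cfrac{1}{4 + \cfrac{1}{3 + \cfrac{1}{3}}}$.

Using the convergent recurrence p_i = a_i*p_{i-1} + p_{i-2}, q_i = a_i*q_{i-1} + q_{i-2} with p_{-2}=0, p_{-1}=1, q_{-2}=1, q_{-1}=0:
  i=0: a_0=1, p_0 = 1*1 + 0 = 1, q_0 = 1*0 + 1 = 1.
  i=1: a_1=4, p_1 = 4*1 + 1 = 5, q_1 = 4*1 + 0 = 4.
  i=2: a_2=3, p_2 = 3*5 + 1 = 16, q_2 = 3*4 + 1 = 13.
  i=3: a_3=3, p_3 = 3*16 + 5 = 53, q_3 = 3*13 + 4 = 43.

1/1, 5/4, 16/13, 53/43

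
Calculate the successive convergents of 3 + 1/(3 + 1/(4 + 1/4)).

Using the convergent recurrence p_i = a_i*p_{i-1} + p_{i-2}, q_i = a_i*q_{i-1} + q_{i-2} with p_{-2}=0, p_{-1}=1, q_{-2}=1, q_{-1}=0:
  i=0: a_0=3, p_0 = 3*1 + 0 = 3, q_0 = 3*0 + 1 = 1.
  i=1: a_1=3, p_1 = 3*3 + 1 = 10, q_1 = 3*1 + 0 = 3.
  i=2: a_2=4, p_2 = 4*10 + 3 = 43, q_2 = 4*3 + 1 = 13.
  i=3: a_3=4, p_3 = 4*43 + 10 = 182, q_3 = 4*13 + 3 = 55.

3/1, 10/3, 43/13, 182/55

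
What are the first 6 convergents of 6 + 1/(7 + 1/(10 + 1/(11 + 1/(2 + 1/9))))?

Using the convergent recurrence p_i = a_i*p_{i-1} + p_{i-2}, q_i = a_i*q_{i-1} + q_{i-2} with p_{-2}=0, p_{-1}=1, q_{-2}=1, q_{-1}=0:
  i=0: a_0=6, p_0 = 6*1 + 0 = 6, q_0 = 6*0 + 1 = 1.
  i=1: a_1=7, p_1 = 7*6 + 1 = 43, q_1 = 7*1 + 0 = 7.
  i=2: a_2=10, p_2 = 10*43 + 6 = 436, q_2 = 10*7 + 1 = 71.
  i=3: a_3=11, p_3 = 11*436 + 43 = 4839, q_3 = 11*71 + 7 = 788.
  i=4: a_4=2, p_4 = 2*4839 + 436 = 10114, q_4 = 2*788 + 71 = 1647.
  i=5: a_5=9, p_5 = 9*10114 + 4839 = 95865, q_5 = 9*1647 + 788 = 15611.

6/1, 43/7, 436/71, 4839/788, 10114/1647, 95865/15611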